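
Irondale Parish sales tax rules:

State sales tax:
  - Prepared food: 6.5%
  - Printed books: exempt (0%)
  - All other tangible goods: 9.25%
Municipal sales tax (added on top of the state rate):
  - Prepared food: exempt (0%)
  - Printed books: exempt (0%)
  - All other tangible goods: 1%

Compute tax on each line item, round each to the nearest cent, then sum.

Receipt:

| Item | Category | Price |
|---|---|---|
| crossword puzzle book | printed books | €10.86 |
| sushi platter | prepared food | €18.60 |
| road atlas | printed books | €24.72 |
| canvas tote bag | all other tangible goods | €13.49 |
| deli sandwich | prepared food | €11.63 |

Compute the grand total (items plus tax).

€82.65

Crossword puzzle book €10.86: printed books → 0% + 0% municipal = 0% → €0.00
Sushi platter €18.60: prepared food → 6.5% + 0% municipal = 6.5% → €1.21
Road atlas €24.72: printed books → 0% + 0% municipal = 0% → €0.00
Canvas tote bag €13.49: all other tangible goods → 9.25% + 1% municipal = 10.25% → €1.38
Deli sandwich €11.63: prepared food → 6.5% + 0% municipal = 6.5% → €0.76
Subtotal = €79.30; tax = €3.35; total due = €82.65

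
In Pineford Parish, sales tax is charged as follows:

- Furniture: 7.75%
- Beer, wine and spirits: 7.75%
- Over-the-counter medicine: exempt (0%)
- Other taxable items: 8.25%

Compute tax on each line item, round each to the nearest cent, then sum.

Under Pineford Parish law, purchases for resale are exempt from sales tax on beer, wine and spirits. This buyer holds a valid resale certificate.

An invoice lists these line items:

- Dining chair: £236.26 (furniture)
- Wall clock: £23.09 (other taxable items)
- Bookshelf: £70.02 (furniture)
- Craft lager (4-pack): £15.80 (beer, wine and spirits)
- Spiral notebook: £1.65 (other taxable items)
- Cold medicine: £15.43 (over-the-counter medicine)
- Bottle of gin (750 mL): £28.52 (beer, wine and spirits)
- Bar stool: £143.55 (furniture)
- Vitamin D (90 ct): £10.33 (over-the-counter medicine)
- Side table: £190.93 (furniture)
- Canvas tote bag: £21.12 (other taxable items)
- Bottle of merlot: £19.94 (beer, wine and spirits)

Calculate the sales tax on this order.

£53.45

Dining chair £236.26: furniture → 7.75% → £18.31
Wall clock £23.09: other taxable items → 8.25% → £1.90
Bookshelf £70.02: furniture → 7.75% → £5.43
Craft lager (4-pack) £15.80: beer, wine and spirits, buyer-exempt → 0% → £0.00
Spiral notebook £1.65: other taxable items → 8.25% → £0.14
Cold medicine £15.43: over-the-counter medicine → 0% → £0.00
Bottle of gin (750 mL) £28.52: beer, wine and spirits, buyer-exempt → 0% → £0.00
Bar stool £143.55: furniture → 7.75% → £11.13
Vitamin D (90 ct) £10.33: over-the-counter medicine → 0% → £0.00
Side table £190.93: furniture → 7.75% → £14.80
Canvas tote bag £21.12: other taxable items → 8.25% → £1.74
Bottle of merlot £19.94: beer, wine and spirits, buyer-exempt → 0% → £0.00
Total tax = £18.31 + £1.90 + £5.43 + £0.14 + £11.13 + £14.80 + £1.74 = £53.45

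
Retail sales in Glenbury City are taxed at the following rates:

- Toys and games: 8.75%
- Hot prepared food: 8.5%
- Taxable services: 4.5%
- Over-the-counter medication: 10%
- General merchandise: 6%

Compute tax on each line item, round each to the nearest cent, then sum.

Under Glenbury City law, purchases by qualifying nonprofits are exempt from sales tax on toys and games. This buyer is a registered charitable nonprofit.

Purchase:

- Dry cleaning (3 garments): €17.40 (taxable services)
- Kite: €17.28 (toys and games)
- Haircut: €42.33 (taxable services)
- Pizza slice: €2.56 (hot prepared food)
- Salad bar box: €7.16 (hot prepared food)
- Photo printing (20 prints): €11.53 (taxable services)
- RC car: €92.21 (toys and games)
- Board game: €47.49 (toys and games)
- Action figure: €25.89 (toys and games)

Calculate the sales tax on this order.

€4.03

Dry cleaning (3 garments) €17.40: taxable services → 4.5% → €0.78
Kite €17.28: toys and games, buyer-exempt → 0% → €0.00
Haircut €42.33: taxable services → 4.5% → €1.90
Pizza slice €2.56: hot prepared food → 8.5% → €0.22
Salad bar box €7.16: hot prepared food → 8.5% → €0.61
Photo printing (20 prints) €11.53: taxable services → 4.5% → €0.52
RC car €92.21: toys and games, buyer-exempt → 0% → €0.00
Board game €47.49: toys and games, buyer-exempt → 0% → €0.00
Action figure €25.89: toys and games, buyer-exempt → 0% → €0.00
Total tax = €0.78 + €1.90 + €0.22 + €0.61 + €0.52 = €4.03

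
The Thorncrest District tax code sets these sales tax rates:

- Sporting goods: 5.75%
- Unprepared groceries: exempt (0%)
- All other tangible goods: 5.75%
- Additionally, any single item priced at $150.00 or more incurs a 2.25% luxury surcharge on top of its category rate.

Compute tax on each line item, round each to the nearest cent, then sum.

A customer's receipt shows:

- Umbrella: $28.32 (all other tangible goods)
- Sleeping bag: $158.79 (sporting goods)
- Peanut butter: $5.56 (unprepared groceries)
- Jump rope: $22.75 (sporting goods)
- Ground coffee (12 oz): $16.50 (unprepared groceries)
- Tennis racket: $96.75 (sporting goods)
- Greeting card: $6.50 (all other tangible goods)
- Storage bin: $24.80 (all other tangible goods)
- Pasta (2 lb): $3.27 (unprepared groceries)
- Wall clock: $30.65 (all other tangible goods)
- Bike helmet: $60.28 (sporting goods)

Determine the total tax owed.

Umbrella $28.32: all other tangible goods → 5.75% → $1.63
Sleeping bag $158.79: sporting goods → 5.75% + 2.25% surcharge = 8% → $12.70
Peanut butter $5.56: unprepared groceries → 0% → $0.00
Jump rope $22.75: sporting goods → 5.75% → $1.31
Ground coffee (12 oz) $16.50: unprepared groceries → 0% → $0.00
Tennis racket $96.75: sporting goods → 5.75% → $5.56
Greeting card $6.50: all other tangible goods → 5.75% → $0.37
Storage bin $24.80: all other tangible goods → 5.75% → $1.43
Pasta (2 lb) $3.27: unprepared groceries → 0% → $0.00
Wall clock $30.65: all other tangible goods → 5.75% → $1.76
Bike helmet $60.28: sporting goods → 5.75% → $3.47
Total tax = $1.63 + $12.70 + $1.31 + $5.56 + $0.37 + $1.43 + $1.76 + $3.47 = $28.23

$28.23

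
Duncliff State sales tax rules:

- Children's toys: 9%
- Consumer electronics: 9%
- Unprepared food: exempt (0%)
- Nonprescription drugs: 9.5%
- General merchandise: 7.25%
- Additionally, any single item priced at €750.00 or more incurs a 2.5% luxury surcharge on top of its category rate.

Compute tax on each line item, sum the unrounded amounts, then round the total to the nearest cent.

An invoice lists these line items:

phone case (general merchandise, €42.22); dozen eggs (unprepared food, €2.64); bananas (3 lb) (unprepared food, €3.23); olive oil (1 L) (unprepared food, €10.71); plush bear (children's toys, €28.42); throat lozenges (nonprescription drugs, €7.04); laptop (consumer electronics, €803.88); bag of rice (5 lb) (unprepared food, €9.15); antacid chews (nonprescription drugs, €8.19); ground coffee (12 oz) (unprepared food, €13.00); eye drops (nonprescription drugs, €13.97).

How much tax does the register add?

Phone case €42.22: general merchandise → 7.25% → €3.06095
Dozen eggs €2.64: unprepared food → 0% → €0.00
Bananas (3 lb) €3.23: unprepared food → 0% → €0.00
Olive oil (1 L) €10.71: unprepared food → 0% → €0.00
Plush bear €28.42: children's toys → 9% → €2.5578
Throat lozenges €7.04: nonprescription drugs → 9.5% → €0.6688
Laptop €803.88: consumer electronics → 9% + 2.5% surcharge = 11.5% → €92.4462
Bag of rice (5 lb) €9.15: unprepared food → 0% → €0.00
Antacid chews €8.19: nonprescription drugs → 9.5% → €0.77805
Ground coffee (12 oz) €13.00: unprepared food → 0% → €0.00
Eye drops €13.97: nonprescription drugs → 9.5% → €1.32715
Unrounded tax sum = €100.83895 → €100.84

€100.84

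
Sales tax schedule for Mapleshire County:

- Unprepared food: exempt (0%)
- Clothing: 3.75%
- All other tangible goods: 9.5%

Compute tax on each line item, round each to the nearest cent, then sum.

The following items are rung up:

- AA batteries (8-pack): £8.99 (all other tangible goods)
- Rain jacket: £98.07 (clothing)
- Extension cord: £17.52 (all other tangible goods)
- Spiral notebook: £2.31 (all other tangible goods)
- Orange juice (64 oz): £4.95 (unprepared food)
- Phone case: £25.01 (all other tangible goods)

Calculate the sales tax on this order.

£8.79

AA batteries (8-pack) £8.99: all other tangible goods → 9.5% → £0.85
Rain jacket £98.07: clothing → 3.75% → £3.68
Extension cord £17.52: all other tangible goods → 9.5% → £1.66
Spiral notebook £2.31: all other tangible goods → 9.5% → £0.22
Orange juice (64 oz) £4.95: unprepared food → 0% → £0.00
Phone case £25.01: all other tangible goods → 9.5% → £2.38
Total tax = £0.85 + £3.68 + £1.66 + £0.22 + £2.38 = £8.79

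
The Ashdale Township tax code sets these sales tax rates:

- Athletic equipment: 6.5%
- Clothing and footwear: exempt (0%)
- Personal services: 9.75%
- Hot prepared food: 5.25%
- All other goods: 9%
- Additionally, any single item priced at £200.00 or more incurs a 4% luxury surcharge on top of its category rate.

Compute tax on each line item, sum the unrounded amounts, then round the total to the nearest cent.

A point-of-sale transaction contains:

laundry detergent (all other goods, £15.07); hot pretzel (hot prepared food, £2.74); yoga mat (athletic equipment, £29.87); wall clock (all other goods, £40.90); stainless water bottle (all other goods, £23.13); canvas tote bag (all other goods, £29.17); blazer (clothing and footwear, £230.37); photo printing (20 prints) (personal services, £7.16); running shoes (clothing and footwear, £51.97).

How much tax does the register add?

£21.74

Laundry detergent £15.07: all other goods → 9% → £1.3563
Hot pretzel £2.74: hot prepared food → 5.25% → £0.14385
Yoga mat £29.87: athletic equipment → 6.5% → £1.94155
Wall clock £40.90: all other goods → 9% → £3.681
Stainless water bottle £23.13: all other goods → 9% → £2.0817
Canvas tote bag £29.17: all other goods → 9% → £2.6253
Blazer £230.37: clothing and footwear → 0% + 4% surcharge = 4% → £9.2148
Photo printing (20 prints) £7.16: personal services → 9.75% → £0.6981
Running shoes £51.97: clothing and footwear → 0% → £0.00
Unrounded tax sum = £21.7426 → £21.74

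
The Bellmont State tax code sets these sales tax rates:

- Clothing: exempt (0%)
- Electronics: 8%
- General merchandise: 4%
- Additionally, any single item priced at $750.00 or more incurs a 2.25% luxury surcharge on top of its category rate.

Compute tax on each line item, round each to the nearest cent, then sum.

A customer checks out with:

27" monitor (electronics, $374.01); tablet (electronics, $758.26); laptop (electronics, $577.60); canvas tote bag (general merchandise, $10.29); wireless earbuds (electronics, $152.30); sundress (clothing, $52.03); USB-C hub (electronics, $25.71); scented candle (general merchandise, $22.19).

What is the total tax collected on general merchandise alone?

Canvas tote bag $10.29: general merchandise → 4% → $0.41
Scented candle $22.19: general merchandise → 4% → $0.89
Tax on general merchandise = $0.41 + $0.89 = $1.30

$1.30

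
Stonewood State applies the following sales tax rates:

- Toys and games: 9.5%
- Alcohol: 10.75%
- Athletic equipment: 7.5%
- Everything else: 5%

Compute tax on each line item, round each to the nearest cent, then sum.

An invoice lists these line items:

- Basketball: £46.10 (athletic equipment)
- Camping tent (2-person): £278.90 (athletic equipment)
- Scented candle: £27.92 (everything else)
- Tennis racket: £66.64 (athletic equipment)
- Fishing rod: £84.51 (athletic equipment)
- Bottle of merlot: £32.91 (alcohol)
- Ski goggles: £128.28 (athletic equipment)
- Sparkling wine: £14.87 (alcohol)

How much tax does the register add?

Basketball £46.10: athletic equipment → 7.5% → £3.46
Camping tent (2-person) £278.90: athletic equipment → 7.5% → £20.92
Scented candle £27.92: everything else → 5% → £1.40
Tennis racket £66.64: athletic equipment → 7.5% → £5.00
Fishing rod £84.51: athletic equipment → 7.5% → £6.34
Bottle of merlot £32.91: alcohol → 10.75% → £3.54
Ski goggles £128.28: athletic equipment → 7.5% → £9.62
Sparkling wine £14.87: alcohol → 10.75% → £1.60
Total tax = £3.46 + £20.92 + £1.40 + £5.00 + £6.34 + £3.54 + £9.62 + £1.60 = £51.88

£51.88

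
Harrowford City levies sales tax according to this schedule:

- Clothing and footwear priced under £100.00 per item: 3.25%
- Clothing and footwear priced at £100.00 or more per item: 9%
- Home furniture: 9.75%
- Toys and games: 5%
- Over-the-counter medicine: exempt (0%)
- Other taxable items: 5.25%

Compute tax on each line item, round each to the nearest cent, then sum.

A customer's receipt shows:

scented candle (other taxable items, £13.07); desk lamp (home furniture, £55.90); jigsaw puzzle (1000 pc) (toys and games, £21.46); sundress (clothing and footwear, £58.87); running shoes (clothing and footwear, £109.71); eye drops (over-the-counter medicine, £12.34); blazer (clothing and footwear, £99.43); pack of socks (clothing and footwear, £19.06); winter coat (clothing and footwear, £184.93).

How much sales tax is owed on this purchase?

£39.48

Scented candle £13.07: other taxable items → 5.25% → £0.69
Desk lamp £55.90: home furniture → 9.75% → £5.45
Jigsaw puzzle (1000 pc) £21.46: toys and games → 5% → £1.07
Sundress £58.87: clothing and footwear, under £100.00 → 3.25% → £1.91
Running shoes £109.71: clothing and footwear, £100.00 or more → 9% → £9.87
Eye drops £12.34: over-the-counter medicine → 0% → £0.00
Blazer £99.43: clothing and footwear, under £100.00 → 3.25% → £3.23
Pack of socks £19.06: clothing and footwear, under £100.00 → 3.25% → £0.62
Winter coat £184.93: clothing and footwear, £100.00 or more → 9% → £16.64
Total tax = £0.69 + £5.45 + £1.07 + £1.91 + £9.87 + £3.23 + £0.62 + £16.64 = £39.48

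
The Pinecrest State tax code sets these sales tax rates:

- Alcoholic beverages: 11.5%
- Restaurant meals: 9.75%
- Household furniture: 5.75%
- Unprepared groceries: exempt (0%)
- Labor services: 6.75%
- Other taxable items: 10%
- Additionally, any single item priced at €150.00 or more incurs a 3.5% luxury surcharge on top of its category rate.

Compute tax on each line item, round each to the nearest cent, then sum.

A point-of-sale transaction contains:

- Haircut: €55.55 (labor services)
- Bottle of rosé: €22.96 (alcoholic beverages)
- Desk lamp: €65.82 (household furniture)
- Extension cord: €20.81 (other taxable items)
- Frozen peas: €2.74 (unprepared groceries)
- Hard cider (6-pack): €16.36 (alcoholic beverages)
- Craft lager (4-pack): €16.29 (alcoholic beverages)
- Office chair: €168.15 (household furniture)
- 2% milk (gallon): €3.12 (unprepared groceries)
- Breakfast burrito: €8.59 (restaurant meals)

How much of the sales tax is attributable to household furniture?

€19.33

Desk lamp €65.82: household furniture → 5.75% → €3.78
Office chair €168.15: household furniture → 5.75% + 3.5% surcharge = 9.25% → €15.55
Tax on household furniture = €3.78 + €15.55 = €19.33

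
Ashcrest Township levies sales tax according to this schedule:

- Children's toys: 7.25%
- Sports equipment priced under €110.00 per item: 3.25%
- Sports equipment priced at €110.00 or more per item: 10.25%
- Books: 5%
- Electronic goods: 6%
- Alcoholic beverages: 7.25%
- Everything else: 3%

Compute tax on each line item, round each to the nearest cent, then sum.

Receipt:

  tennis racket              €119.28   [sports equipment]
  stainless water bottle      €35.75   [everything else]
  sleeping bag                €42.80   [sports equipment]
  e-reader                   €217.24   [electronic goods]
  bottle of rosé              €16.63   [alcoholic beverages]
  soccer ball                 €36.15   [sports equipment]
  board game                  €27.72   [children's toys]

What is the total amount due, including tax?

Tennis racket €119.28: sports equipment, €110.00 or more → 10.25% → €12.23
Stainless water bottle €35.75: everything else → 3% → €1.07
Sleeping bag €42.80: sports equipment, under €110.00 → 3.25% → €1.39
E-reader €217.24: electronic goods → 6% → €13.03
Bottle of rosé €16.63: alcoholic beverages → 7.25% → €1.21
Soccer ball €36.15: sports equipment, under €110.00 → 3.25% → €1.17
Board game €27.72: children's toys → 7.25% → €2.01
Subtotal = €495.57; tax = €32.11; total due = €527.68

€527.68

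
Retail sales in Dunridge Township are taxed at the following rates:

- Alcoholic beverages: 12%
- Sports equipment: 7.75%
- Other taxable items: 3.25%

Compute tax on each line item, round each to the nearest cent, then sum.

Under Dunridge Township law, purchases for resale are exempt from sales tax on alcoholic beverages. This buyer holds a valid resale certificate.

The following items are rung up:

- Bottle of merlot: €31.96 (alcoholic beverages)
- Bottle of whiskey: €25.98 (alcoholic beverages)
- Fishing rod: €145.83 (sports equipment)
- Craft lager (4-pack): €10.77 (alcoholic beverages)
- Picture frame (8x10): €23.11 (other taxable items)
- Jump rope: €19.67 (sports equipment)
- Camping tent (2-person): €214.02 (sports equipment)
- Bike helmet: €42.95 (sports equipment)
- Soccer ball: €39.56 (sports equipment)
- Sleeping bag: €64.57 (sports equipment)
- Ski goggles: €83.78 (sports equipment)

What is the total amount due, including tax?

€750.25

Bottle of merlot €31.96: alcoholic beverages, buyer-exempt → 0% → €0.00
Bottle of whiskey €25.98: alcoholic beverages, buyer-exempt → 0% → €0.00
Fishing rod €145.83: sports equipment → 7.75% → €11.30
Craft lager (4-pack) €10.77: alcoholic beverages, buyer-exempt → 0% → €0.00
Picture frame (8x10) €23.11: other taxable items → 3.25% → €0.75
Jump rope €19.67: sports equipment → 7.75% → €1.52
Camping tent (2-person) €214.02: sports equipment → 7.75% → €16.59
Bike helmet €42.95: sports equipment → 7.75% → €3.33
Soccer ball €39.56: sports equipment → 7.75% → €3.07
Sleeping bag €64.57: sports equipment → 7.75% → €5.00
Ski goggles €83.78: sports equipment → 7.75% → €6.49
Subtotal = €702.20; tax = €48.05; total due = €750.25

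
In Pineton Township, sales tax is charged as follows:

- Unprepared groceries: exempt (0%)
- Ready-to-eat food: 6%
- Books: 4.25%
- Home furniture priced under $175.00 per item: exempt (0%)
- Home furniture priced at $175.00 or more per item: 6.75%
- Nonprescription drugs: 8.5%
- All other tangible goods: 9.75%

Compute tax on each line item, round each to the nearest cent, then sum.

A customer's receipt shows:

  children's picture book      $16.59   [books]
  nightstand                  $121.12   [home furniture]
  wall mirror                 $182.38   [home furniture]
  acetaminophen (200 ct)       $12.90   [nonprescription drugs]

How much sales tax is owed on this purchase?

Children's picture book $16.59: books → 4.25% → $0.71
Nightstand $121.12: home furniture, under $175.00 → 0% → $0.00
Wall mirror $182.38: home furniture, $175.00 or more → 6.75% → $12.31
Acetaminophen (200 ct) $12.90: nonprescription drugs → 8.5% → $1.10
Total tax = $0.71 + $12.31 + $1.10 = $14.12

$14.12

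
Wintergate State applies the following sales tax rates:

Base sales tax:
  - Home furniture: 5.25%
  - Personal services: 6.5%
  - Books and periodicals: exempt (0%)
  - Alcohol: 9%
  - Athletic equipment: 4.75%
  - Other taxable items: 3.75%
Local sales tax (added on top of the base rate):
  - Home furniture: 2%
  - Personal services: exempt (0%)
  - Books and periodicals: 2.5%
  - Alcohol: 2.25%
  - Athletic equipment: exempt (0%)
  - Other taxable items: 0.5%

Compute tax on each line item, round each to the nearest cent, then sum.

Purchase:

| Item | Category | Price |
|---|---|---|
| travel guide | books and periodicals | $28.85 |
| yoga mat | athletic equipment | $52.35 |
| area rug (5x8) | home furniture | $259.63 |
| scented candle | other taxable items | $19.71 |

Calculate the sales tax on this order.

$22.87

Travel guide $28.85: books and periodicals → 0% + 2.5% local = 2.5% → $0.72
Yoga mat $52.35: athletic equipment → 4.75% + 0% local = 4.75% → $2.49
Area rug (5x8) $259.63: home furniture → 5.25% + 2% local = 7.25% → $18.82
Scented candle $19.71: other taxable items → 3.75% + 0.5% local = 4.25% → $0.84
Total tax = $0.72 + $2.49 + $18.82 + $0.84 = $22.87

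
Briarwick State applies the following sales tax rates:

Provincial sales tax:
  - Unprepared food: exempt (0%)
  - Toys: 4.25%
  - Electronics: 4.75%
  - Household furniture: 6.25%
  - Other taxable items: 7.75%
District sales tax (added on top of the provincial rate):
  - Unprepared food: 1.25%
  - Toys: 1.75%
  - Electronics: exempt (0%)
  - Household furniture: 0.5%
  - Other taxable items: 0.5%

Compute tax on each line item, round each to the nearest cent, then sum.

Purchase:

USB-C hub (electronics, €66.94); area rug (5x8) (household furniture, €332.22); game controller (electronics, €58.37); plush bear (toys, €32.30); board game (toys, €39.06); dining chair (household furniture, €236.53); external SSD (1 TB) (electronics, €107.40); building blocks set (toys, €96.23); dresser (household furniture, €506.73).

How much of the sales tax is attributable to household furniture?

Area rug (5x8) €332.22: household furniture → 6.25% + 0.5% district = 6.75% → €22.42
Dining chair €236.53: household furniture → 6.25% + 0.5% district = 6.75% → €15.97
Dresser €506.73: household furniture → 6.25% + 0.5% district = 6.75% → €34.20
Tax on household furniture = €22.42 + €15.97 + €34.20 = €72.59

€72.59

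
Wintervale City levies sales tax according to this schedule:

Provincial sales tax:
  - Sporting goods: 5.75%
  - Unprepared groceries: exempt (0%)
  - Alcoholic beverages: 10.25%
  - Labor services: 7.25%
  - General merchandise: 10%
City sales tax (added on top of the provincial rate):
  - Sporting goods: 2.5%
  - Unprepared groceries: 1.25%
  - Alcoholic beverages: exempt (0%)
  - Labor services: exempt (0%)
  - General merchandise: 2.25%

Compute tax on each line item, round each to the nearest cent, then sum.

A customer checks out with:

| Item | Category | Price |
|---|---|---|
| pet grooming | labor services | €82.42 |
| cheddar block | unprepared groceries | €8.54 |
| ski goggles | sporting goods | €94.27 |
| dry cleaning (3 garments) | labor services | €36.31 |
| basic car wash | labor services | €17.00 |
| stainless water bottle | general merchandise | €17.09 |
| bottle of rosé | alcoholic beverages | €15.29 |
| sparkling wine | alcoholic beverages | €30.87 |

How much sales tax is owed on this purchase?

Pet grooming €82.42: labor services → 7.25% + 0% city = 7.25% → €5.98
Cheddar block €8.54: unprepared groceries → 0% + 1.25% city = 1.25% → €0.11
Ski goggles €94.27: sporting goods → 5.75% + 2.5% city = 8.25% → €7.78
Dry cleaning (3 garments) €36.31: labor services → 7.25% + 0% city = 7.25% → €2.63
Basic car wash €17.00: labor services → 7.25% + 0% city = 7.25% → €1.23
Stainless water bottle €17.09: general merchandise → 10% + 2.25% city = 12.25% → €2.09
Bottle of rosé €15.29: alcoholic beverages → 10.25% + 0% city = 10.25% → €1.57
Sparkling wine €30.87: alcoholic beverages → 10.25% + 0% city = 10.25% → €3.16
Total tax = €5.98 + €0.11 + €7.78 + €2.63 + €1.23 + €2.09 + €1.57 + €3.16 = €24.55

€24.55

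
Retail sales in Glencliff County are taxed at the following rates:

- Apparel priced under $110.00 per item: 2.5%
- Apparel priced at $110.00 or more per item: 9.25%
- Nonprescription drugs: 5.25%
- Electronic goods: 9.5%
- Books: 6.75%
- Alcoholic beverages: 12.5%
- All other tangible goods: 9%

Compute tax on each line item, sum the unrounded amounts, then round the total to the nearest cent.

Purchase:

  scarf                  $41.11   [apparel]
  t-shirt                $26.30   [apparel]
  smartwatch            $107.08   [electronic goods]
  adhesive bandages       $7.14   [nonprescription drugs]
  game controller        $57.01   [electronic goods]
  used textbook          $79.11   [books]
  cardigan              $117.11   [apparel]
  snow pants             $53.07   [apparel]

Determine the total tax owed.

Scarf $41.11: apparel, under $110.00 → 2.5% → $1.02775
T-shirt $26.30: apparel, under $110.00 → 2.5% → $0.6575
Smartwatch $107.08: electronic goods → 9.5% → $10.1726
Adhesive bandages $7.14: nonprescription drugs → 5.25% → $0.37485
Game controller $57.01: electronic goods → 9.5% → $5.41595
Used textbook $79.11: books → 6.75% → $5.339925
Cardigan $117.11: apparel, $110.00 or more → 9.25% → $10.832675
Snow pants $53.07: apparel, under $110.00 → 2.5% → $1.32675
Unrounded tax sum = $35.148 → $35.15

$35.15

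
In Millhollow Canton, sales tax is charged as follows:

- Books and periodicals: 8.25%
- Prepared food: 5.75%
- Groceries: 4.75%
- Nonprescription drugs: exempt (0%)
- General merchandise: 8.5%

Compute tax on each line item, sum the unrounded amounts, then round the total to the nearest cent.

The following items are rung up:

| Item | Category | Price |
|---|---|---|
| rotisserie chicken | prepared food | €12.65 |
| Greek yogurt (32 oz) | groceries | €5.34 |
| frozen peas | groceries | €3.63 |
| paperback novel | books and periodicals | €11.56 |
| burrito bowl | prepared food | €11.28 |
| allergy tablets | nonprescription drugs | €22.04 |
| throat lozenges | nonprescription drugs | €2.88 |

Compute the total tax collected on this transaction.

Rotisserie chicken €12.65: prepared food → 5.75% → €0.727375
Greek yogurt (32 oz) €5.34: groceries → 4.75% → €0.25365
Frozen peas €3.63: groceries → 4.75% → €0.172425
Paperback novel €11.56: books and periodicals → 8.25% → €0.9537
Burrito bowl €11.28: prepared food → 5.75% → €0.6486
Allergy tablets €22.04: nonprescription drugs → 0% → €0.00
Throat lozenges €2.88: nonprescription drugs → 0% → €0.00
Unrounded tax sum = €2.75575 → €2.76

€2.76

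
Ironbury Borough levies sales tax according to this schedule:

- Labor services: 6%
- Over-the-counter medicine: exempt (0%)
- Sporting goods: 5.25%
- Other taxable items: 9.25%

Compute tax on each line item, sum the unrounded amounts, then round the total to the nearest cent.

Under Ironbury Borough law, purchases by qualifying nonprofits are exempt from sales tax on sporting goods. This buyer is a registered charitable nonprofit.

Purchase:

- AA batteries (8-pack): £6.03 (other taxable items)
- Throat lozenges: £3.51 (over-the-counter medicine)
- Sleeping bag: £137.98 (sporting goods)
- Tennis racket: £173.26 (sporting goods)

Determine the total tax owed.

£0.56

AA batteries (8-pack) £6.03: other taxable items → 9.25% → £0.557775
Throat lozenges £3.51: over-the-counter medicine → 0% → £0.00
Sleeping bag £137.98: sporting goods, buyer-exempt → 0% → £0.00
Tennis racket £173.26: sporting goods, buyer-exempt → 0% → £0.00
Unrounded tax sum = £0.557775 → £0.56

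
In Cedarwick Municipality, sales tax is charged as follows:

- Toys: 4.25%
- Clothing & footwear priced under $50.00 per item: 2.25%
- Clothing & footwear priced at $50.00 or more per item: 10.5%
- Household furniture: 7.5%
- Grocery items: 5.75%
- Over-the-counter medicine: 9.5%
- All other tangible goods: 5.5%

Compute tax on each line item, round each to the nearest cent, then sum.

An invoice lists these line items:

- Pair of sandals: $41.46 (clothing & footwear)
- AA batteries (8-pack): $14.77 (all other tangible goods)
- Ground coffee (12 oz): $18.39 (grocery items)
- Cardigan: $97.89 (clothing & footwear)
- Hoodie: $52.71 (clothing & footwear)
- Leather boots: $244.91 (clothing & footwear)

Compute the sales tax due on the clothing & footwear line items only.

$42.46

Pair of sandals $41.46: clothing & footwear, under $50.00 → 2.25% → $0.93
Cardigan $97.89: clothing & footwear, $50.00 or more → 10.5% → $10.28
Hoodie $52.71: clothing & footwear, $50.00 or more → 10.5% → $5.53
Leather boots $244.91: clothing & footwear, $50.00 or more → 10.5% → $25.72
Tax on clothing & footwear = $0.93 + $10.28 + $5.53 + $25.72 = $42.46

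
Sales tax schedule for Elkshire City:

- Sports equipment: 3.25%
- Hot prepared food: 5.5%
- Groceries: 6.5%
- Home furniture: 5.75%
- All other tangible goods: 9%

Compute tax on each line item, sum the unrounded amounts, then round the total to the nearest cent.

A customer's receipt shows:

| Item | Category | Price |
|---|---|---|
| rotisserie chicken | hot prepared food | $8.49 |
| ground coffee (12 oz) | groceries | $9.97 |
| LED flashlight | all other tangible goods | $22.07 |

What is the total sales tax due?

Rotisserie chicken $8.49: hot prepared food → 5.5% → $0.46695
Ground coffee (12 oz) $9.97: groceries → 6.5% → $0.64805
LED flashlight $22.07: all other tangible goods → 9% → $1.9863
Unrounded tax sum = $3.1013 → $3.10

$3.10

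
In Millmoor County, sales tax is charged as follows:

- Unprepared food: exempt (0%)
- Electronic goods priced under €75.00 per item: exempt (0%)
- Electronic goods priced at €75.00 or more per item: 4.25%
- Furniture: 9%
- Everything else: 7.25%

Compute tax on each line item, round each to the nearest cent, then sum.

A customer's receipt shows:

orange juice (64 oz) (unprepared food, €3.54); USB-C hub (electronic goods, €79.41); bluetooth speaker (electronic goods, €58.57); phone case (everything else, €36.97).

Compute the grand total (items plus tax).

Orange juice (64 oz) €3.54: unprepared food → 0% → €0.00
USB-C hub €79.41: electronic goods, €75.00 or more → 4.25% → €3.37
Bluetooth speaker €58.57: electronic goods, under €75.00 → 0% → €0.00
Phone case €36.97: everything else → 7.25% → €2.68
Subtotal = €178.49; tax = €6.05; total due = €184.54

€184.54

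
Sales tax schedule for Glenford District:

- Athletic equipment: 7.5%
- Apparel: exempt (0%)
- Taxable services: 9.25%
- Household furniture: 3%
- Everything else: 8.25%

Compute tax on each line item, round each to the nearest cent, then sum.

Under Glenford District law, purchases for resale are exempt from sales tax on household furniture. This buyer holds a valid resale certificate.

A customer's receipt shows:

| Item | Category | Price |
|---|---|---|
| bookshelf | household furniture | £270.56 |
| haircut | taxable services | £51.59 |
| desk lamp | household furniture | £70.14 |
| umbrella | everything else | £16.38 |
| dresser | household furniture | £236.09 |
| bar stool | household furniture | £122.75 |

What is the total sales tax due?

£6.12

Bookshelf £270.56: household furniture, buyer-exempt → 0% → £0.00
Haircut £51.59: taxable services → 9.25% → £4.77
Desk lamp £70.14: household furniture, buyer-exempt → 0% → £0.00
Umbrella £16.38: everything else → 8.25% → £1.35
Dresser £236.09: household furniture, buyer-exempt → 0% → £0.00
Bar stool £122.75: household furniture, buyer-exempt → 0% → £0.00
Total tax = £4.77 + £1.35 = £6.12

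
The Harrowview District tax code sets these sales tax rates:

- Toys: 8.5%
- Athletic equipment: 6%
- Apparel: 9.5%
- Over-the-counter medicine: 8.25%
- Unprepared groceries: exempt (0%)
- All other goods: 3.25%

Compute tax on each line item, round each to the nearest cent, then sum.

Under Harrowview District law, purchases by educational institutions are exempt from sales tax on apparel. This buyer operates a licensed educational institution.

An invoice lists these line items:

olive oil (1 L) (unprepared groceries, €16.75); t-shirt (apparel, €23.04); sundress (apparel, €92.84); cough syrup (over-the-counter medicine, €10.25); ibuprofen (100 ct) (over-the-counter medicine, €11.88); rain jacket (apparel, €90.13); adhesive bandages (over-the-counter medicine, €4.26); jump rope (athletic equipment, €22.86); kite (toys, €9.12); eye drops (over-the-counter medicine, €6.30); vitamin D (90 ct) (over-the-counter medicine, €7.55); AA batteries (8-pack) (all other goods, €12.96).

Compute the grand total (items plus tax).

Olive oil (1 L) €16.75: unprepared groceries → 0% → €0.00
T-shirt €23.04: apparel, buyer-exempt → 0% → €0.00
Sundress €92.84: apparel, buyer-exempt → 0% → €0.00
Cough syrup €10.25: over-the-counter medicine → 8.25% → €0.85
Ibuprofen (100 ct) €11.88: over-the-counter medicine → 8.25% → €0.98
Rain jacket €90.13: apparel, buyer-exempt → 0% → €0.00
Adhesive bandages €4.26: over-the-counter medicine → 8.25% → €0.35
Jump rope €22.86: athletic equipment → 6% → €1.37
Kite €9.12: toys → 8.5% → €0.78
Eye drops €6.30: over-the-counter medicine → 8.25% → €0.52
Vitamin D (90 ct) €7.55: over-the-counter medicine → 8.25% → €0.62
AA batteries (8-pack) €12.96: all other goods → 3.25% → €0.42
Subtotal = €307.94; tax = €5.89; total due = €313.83

€313.83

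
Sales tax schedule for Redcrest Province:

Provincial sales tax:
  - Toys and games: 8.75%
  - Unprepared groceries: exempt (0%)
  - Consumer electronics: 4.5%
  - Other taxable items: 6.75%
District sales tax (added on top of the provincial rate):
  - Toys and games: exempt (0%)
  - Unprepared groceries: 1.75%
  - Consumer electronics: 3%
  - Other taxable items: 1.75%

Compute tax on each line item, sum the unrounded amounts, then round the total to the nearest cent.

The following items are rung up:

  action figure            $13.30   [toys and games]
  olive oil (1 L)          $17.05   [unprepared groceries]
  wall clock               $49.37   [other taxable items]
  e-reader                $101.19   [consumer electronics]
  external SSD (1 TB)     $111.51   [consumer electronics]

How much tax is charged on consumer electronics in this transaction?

$15.95

E-reader $101.19: consumer electronics → 4.5% + 3% district = 7.5% → $7.58925
External SSD (1 TB) $111.51: consumer electronics → 4.5% + 3% district = 7.5% → $8.36325
Tax on consumer electronics: unrounded sum = $15.9525 → $15.95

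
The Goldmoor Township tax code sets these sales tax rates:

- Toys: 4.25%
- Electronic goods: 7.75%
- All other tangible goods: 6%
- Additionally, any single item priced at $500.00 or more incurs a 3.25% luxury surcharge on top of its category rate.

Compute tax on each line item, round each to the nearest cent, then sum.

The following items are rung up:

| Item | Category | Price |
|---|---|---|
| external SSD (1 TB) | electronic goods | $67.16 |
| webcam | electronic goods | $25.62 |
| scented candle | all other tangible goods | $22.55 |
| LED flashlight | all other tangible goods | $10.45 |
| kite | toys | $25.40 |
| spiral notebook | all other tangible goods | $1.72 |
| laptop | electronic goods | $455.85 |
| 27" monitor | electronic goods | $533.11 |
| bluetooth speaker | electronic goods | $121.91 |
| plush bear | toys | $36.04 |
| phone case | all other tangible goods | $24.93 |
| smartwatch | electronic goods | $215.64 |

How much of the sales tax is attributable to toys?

Kite $25.40: toys → 4.25% → $1.08
Plush bear $36.04: toys → 4.25% → $1.53
Tax on toys = $1.08 + $1.53 = $2.61

$2.61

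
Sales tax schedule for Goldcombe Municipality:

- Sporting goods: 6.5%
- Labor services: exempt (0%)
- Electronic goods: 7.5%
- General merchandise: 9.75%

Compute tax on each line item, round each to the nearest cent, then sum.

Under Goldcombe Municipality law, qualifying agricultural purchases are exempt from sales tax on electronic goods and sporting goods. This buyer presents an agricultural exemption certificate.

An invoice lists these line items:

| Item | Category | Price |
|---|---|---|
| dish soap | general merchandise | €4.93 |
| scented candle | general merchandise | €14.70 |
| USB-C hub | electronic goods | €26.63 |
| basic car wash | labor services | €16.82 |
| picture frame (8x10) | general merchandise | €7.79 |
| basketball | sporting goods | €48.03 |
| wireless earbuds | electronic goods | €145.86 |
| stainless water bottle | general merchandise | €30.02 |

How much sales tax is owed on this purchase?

€5.60

Dish soap €4.93: general merchandise → 9.75% → €0.48
Scented candle €14.70: general merchandise → 9.75% → €1.43
USB-C hub €26.63: electronic goods, buyer-exempt → 0% → €0.00
Basic car wash €16.82: labor services → 0% → €0.00
Picture frame (8x10) €7.79: general merchandise → 9.75% → €0.76
Basketball €48.03: sporting goods, buyer-exempt → 0% → €0.00
Wireless earbuds €145.86: electronic goods, buyer-exempt → 0% → €0.00
Stainless water bottle €30.02: general merchandise → 9.75% → €2.93
Total tax = €0.48 + €1.43 + €0.76 + €2.93 = €5.60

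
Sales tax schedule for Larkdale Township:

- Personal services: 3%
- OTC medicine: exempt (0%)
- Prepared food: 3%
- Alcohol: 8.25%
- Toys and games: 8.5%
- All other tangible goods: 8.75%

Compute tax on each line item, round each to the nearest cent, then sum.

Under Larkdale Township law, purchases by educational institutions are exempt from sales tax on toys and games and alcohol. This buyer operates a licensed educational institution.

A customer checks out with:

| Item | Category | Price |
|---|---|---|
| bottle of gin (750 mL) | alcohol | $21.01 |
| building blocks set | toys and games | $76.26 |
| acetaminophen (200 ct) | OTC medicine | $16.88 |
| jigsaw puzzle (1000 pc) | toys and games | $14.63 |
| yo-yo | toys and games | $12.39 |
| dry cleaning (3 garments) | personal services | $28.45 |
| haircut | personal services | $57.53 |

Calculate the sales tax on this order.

$2.58

Bottle of gin (750 mL) $21.01: alcohol, buyer-exempt → 0% → $0.00
Building blocks set $76.26: toys and games, buyer-exempt → 0% → $0.00
Acetaminophen (200 ct) $16.88: OTC medicine → 0% → $0.00
Jigsaw puzzle (1000 pc) $14.63: toys and games, buyer-exempt → 0% → $0.00
Yo-yo $12.39: toys and games, buyer-exempt → 0% → $0.00
Dry cleaning (3 garments) $28.45: personal services → 3% → $0.85
Haircut $57.53: personal services → 3% → $1.73
Total tax = $0.85 + $1.73 = $2.58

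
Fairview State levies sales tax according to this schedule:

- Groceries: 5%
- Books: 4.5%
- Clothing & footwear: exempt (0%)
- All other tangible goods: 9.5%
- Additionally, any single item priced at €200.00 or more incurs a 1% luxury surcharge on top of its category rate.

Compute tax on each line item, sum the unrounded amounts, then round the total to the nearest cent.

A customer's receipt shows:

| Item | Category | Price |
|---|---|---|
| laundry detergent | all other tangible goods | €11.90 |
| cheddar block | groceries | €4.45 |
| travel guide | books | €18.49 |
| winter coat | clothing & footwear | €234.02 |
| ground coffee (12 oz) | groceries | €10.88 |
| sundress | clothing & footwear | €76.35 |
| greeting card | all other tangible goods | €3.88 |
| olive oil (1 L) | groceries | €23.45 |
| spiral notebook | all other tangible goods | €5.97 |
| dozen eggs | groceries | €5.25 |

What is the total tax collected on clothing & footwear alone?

€2.34

Winter coat €234.02: clothing & footwear → 0% + 1% surcharge = 1% → €2.3402
Sundress €76.35: clothing & footwear → 0% → €0.00
Tax on clothing & footwear: unrounded sum = €2.3402 → €2.34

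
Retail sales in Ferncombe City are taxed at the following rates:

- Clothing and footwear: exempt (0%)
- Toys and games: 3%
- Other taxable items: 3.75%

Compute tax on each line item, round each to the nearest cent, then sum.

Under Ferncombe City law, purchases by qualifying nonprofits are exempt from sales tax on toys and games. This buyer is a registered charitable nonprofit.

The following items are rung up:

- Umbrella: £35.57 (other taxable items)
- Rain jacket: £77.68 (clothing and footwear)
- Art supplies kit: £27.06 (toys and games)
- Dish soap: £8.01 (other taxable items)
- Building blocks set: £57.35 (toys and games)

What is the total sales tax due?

£1.63

Umbrella £35.57: other taxable items → 3.75% → £1.33
Rain jacket £77.68: clothing and footwear → 0% → £0.00
Art supplies kit £27.06: toys and games, buyer-exempt → 0% → £0.00
Dish soap £8.01: other taxable items → 3.75% → £0.30
Building blocks set £57.35: toys and games, buyer-exempt → 0% → £0.00
Total tax = £1.33 + £0.30 = £1.63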